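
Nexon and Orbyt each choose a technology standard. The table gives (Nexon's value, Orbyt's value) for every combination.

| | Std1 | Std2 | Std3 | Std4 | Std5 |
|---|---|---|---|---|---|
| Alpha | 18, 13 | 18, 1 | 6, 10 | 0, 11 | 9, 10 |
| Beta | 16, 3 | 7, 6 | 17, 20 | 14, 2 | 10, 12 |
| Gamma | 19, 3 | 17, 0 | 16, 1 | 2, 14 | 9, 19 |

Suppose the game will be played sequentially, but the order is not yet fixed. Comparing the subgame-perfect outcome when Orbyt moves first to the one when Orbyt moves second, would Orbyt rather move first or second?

first

If Nexon leads: Orbyt's best replies are Alpha→Std1, Beta→Std3, Gamma→Std5; Nexon's induced payoffs 18, 17, 9; outcome (Alpha, Std1), payoffs (18, 13).
If Orbyt leads: Nexon's best replies are Std1→Gamma, Std2→Alpha, Std3→Beta, Std4→Beta, Std5→Beta; Orbyt's induced payoffs 3, 1, 20, 2, 12; outcome (Beta, Std3), payoffs (17, 20).
Orbyt gets 20 moving first and 13 moving second, so Orbyt prefers to move first.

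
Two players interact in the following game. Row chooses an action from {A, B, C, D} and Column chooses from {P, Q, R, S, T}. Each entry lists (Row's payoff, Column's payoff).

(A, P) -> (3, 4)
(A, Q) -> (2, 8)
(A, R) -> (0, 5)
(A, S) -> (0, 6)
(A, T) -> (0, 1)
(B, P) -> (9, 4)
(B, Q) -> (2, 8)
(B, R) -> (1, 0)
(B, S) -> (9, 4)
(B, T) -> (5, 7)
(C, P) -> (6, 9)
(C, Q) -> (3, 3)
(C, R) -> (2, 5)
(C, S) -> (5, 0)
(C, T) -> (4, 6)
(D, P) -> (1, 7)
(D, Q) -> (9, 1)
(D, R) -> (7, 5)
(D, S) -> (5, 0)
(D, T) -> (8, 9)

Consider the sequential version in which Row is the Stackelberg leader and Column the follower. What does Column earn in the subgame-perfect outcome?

9

Backward induction with Row moving first.
- A: Column compares 4, 8, 5, 6, 1 and picks Q; Row would get 2.
- B: Column compares 4, 8, 0, 4, 7 and picks Q; Row would get 2.
- C: Column compares 9, 3, 5, 0, 6 and picks P; Row would get 6.
- D: Column compares 7, 1, 5, 0, 9 and picks T; Row would get 8.
Among 2, 2, 6, 8, the best is 8 at D. Subgame-perfect outcome: (D, T) with payoffs (8, 9).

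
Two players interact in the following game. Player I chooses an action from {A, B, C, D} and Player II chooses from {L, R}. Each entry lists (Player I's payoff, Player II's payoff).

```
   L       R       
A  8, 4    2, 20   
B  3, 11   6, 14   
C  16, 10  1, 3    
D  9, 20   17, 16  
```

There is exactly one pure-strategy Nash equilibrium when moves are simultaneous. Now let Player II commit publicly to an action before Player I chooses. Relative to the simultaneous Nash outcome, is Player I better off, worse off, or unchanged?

Player I best-responds to each possible Player II move:
- L → Player I plays C (best of 8, 3, 16, 9); Player II gets 10.
- R → Player I plays D (best of 2, 6, 1, 17); Player II gets 16.
Maximizing over 10, 16, Player II chooses R. Subgame-perfect outcome: (D, R) with payoffs (17, 16).
Now find the simultaneous Nash equilibrium.
Player I's best replies: L→C; R→D.
Player II's best replies: A→R; B→R; C→L; D→L.
Only (C, L) has each player best-responding; Nash payoffs (16, 10).
Player I earns 17 sequentially versus 16 at the Nash outcome: better off.

better off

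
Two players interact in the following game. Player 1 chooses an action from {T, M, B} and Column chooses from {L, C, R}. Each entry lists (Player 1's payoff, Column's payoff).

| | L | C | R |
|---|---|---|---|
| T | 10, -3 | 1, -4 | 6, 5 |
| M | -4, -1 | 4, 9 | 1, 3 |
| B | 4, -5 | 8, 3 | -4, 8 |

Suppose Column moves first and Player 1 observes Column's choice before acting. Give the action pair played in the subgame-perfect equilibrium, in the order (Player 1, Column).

(T, R)

Player 1 best-responds to each possible Column move:
- L: BR = T, leader payoff -3.
- C: BR = B, leader payoff 3.
- R: BR = T, leader payoff 5.
Among -3, 3, 5, the best is 5 at R. Subgame-perfect outcome: (T, R) with payoffs (6, 5).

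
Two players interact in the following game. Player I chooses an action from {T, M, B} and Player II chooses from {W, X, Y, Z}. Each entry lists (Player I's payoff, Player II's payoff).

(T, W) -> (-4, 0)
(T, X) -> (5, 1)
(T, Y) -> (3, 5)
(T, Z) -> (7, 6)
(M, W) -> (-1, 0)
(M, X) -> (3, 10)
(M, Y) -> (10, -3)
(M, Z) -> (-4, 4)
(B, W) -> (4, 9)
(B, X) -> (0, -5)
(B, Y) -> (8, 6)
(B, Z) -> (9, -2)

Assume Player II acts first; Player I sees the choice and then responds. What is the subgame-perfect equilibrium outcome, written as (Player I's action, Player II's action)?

(B, W)

Player I best-responds to each possible Player II move:
- W → Player I plays B (best of -4, -1, 4); Player II gets 9.
- X → Player I plays T (best of 5, 3, 0); Player II gets 1.
- Y → Player I plays M (best of 3, 10, 8); Player II gets -3.
- Z → Player I plays B (best of 7, -4, 9); Player II gets -2.
Among 9, 1, -3, -2, the best is 9 at W. Subgame-perfect outcome: (B, W) with payoffs (4, 9).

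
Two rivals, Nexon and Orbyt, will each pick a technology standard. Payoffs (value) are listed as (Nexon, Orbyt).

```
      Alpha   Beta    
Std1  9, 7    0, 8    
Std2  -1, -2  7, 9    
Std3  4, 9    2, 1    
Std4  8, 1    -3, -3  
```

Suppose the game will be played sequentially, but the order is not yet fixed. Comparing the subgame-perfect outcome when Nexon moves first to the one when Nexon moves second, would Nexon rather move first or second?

If Nexon leads: Orbyt's best replies are Std1→Beta, Std2→Beta, Std3→Alpha, Std4→Alpha; Nexon's induced payoffs 0, 7, 4, 8; outcome (Std4, Alpha), payoffs (8, 1).
If Orbyt leads: Nexon's best replies are Alpha→Std1, Beta→Std2; Orbyt's induced payoffs 7, 9; outcome (Std2, Beta), payoffs (7, 9).
Nexon gets 8 moving first and 7 moving second, so Nexon prefers to move first.

first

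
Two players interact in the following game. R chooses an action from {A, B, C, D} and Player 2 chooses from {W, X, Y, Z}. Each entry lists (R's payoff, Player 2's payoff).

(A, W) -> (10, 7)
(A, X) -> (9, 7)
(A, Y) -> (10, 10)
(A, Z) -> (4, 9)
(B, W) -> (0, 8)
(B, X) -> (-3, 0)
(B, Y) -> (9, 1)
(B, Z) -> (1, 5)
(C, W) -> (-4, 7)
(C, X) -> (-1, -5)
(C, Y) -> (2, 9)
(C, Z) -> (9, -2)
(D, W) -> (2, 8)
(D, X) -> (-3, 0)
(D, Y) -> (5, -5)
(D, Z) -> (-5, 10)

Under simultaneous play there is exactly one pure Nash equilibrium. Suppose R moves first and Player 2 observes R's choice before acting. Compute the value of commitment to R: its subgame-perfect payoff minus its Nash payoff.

0

Work backward from Player 2's decision.
- A: BR = Y, leader payoff 10.
- B: BR = W, leader payoff 0.
- C: BR = Y, leader payoff 2.
- D: BR = Z, leader payoff -5.
R's induced payoffs are 10, 0, 2, -5, so R commits to A. Subgame-perfect outcome: (A, Y) with payoffs (10, 10).
For the simultaneous game, intersect best replies.
R's best replies: W→A; X→A; Y→A; Z→C.
Player 2's best replies: A→Y; B→W; C→Y; D→Z.
The unique mutual best reply is (A, Y), giving (10, 10).
R's commitment gain: 10 − 10 = 0.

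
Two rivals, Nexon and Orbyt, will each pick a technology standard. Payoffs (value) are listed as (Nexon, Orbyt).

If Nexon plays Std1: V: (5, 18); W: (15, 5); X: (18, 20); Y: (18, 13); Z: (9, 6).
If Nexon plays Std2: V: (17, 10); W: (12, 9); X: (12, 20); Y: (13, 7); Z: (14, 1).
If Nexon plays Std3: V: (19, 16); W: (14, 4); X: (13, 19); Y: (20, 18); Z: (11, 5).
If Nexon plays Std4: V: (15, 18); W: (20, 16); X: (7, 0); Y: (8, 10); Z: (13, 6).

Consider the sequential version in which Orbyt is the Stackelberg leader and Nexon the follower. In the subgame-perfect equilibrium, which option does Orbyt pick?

Backward induction with Orbyt moving first.
- V: BR = Std3, leader payoff 16.
- W: BR = Std4, leader payoff 16.
- X: BR = Std1, leader payoff 20.
- Y: BR = Std3, leader payoff 18.
- Z: BR = Std2, leader payoff 1.
Among 16, 16, 20, 18, 1, the best is 20 at X. Subgame-perfect outcome: (Std1, X) with payoffs (18, 20).

X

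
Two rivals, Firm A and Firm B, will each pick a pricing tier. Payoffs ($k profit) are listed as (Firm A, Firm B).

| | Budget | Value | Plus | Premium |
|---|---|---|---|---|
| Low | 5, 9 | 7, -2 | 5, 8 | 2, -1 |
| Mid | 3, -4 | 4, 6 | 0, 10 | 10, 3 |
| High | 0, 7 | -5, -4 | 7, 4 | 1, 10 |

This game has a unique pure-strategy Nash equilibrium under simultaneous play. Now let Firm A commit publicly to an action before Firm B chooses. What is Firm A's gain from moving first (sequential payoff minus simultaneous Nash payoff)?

Firm B best-responds to each possible Firm A move:
- Low → Firm B plays Budget (best of 9, -2, 8, -1); Firm A gets 5.
- Mid → Firm B plays Plus (best of -4, 6, 10, 3); Firm A gets 0.
- High → Firm B plays Premium (best of 7, -4, 4, 10); Firm A gets 1.
Firm A's induced payoffs are 5, 0, 1, so Firm A commits to Low. Subgame-perfect outcome: (Low, Budget) with payoffs (5, 9).
Now find the simultaneous Nash equilibrium.
Firm A's best replies: Budget→Low; Value→Low; Plus→High; Premium→Mid.
Firm B's best replies: Low→Budget; Mid→Plus; High→Premium.
Only (Low, Budget) has each player best-responding; Nash payoffs (5, 9).
Firm A's commitment gain: 5 − 5 = 0.

0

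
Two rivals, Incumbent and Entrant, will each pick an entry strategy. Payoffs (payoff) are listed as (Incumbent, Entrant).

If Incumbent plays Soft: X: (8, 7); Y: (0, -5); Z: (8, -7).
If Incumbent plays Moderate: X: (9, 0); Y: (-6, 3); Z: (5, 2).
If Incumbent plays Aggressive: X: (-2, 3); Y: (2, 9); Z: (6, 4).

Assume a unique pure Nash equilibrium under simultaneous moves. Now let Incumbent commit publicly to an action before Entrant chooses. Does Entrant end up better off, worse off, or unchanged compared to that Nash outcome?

worse off

Entrant best-responds to each possible Incumbent move:
- Soft → Entrant plays X (best of 7, -5, -7); Incumbent gets 8.
- Moderate → Entrant plays Y (best of 0, 3, 2); Incumbent gets -6.
- Aggressive → Entrant plays Y (best of 3, 9, 4); Incumbent gets 2.
Among 8, -6, 2, the best is 8 at Soft. Subgame-perfect outcome: (Soft, X) with payoffs (8, 7).
Under simultaneous play:
Incumbent's best replies: X→Moderate; Y→Aggressive; Z→Soft.
Entrant's best replies: Soft→X; Moderate→Y; Aggressive→Y.
Only (Aggressive, Y) has each player best-responding; Nash payoffs (2, 9).
Entrant earns 7 sequentially versus 9 at the Nash outcome: worse off.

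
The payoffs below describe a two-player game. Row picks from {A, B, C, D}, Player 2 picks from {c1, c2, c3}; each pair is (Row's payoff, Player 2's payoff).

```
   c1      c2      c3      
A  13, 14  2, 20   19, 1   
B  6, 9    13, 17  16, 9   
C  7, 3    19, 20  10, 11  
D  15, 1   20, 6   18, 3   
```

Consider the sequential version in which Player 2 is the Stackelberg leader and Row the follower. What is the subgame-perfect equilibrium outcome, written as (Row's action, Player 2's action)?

Work backward from Row's decision.
- c1 → Row plays D (best of 13, 6, 7, 15); Player 2 gets 1.
- c2 → Row plays D (best of 2, 13, 19, 20); Player 2 gets 6.
- c3 → Row plays A (best of 19, 16, 10, 18); Player 2 gets 1.
Maximizing over 1, 6, 1, Player 2 chooses c2. Subgame-perfect outcome: (D, c2) with payoffs (20, 6).

(D, c2)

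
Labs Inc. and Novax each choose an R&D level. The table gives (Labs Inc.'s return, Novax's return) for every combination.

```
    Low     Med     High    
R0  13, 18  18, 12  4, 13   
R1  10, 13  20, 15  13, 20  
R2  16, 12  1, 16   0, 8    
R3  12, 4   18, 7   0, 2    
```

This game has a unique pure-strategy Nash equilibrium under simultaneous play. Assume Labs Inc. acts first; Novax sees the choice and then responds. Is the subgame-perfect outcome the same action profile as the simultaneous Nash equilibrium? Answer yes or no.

no

Backward induction with Labs Inc. moving first.
- R0: Novax compares 18, 12, 13 and picks Low; Labs Inc. would get 13.
- R1: Novax compares 13, 15, 20 and picks High; Labs Inc. would get 13.
- R2: Novax compares 12, 16, 8 and picks Med; Labs Inc. would get 1.
- R3: Novax compares 4, 7, 2 and picks Med; Labs Inc. would get 18.
Labs Inc.'s induced payoffs are 13, 13, 1, 18, so Labs Inc. commits to R3. Subgame-perfect outcome: (R3, Med) with payoffs (18, 7).
Under simultaneous play:
Labs Inc.'s best replies: Low→R2; Med→R1; High→R1.
Novax's best replies: R0→Low; R1→High; R2→Med; R3→Med.
Only (R1, High) has each player best-responding; Nash payoffs (13, 20).
Sequential outcome (R3, Med) differs from the Nash profile (R1, High).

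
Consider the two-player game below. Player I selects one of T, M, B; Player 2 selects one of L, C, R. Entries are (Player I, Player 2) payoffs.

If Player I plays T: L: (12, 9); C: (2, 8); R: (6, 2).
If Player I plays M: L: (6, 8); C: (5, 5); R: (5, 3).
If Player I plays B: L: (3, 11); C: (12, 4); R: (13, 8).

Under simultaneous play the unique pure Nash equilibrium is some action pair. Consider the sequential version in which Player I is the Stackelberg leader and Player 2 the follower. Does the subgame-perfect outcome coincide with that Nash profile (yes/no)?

Backward induction with Player I moving first.
- T: BR = L, leader payoff 12.
- M: BR = L, leader payoff 6.
- B: BR = L, leader payoff 3.
Among 12, 6, 3, the best is 12 at T. Subgame-perfect outcome: (T, L) with payoffs (12, 9).
For the simultaneous game, intersect best replies.
Player I's best replies: L→T; C→B; R→B.
Player 2's best replies: T→L; M→L; B→L.
Only (T, L) has each player best-responding; Nash payoffs (12, 9).
Sequential outcome (T, L) coincides with the Nash profile (T, L).

yes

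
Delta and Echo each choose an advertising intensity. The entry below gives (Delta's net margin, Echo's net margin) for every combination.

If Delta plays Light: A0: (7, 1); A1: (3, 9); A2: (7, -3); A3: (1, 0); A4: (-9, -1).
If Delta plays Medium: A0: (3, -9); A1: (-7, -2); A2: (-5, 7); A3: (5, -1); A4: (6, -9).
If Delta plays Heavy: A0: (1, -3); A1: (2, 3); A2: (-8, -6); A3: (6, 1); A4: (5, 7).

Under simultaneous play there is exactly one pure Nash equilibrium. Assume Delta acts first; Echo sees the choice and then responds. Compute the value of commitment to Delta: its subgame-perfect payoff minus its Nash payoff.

Solve by backward induction (Delta leads).
- Light: Echo compares 1, 9, -3, 0, -1 and picks A1; Delta would get 3.
- Medium: Echo compares -9, -2, 7, -1, -9 and picks A2; Delta would get -5.
- Heavy: Echo compares -3, 3, -6, 1, 7 and picks A4; Delta would get 5.
Maximizing over 3, -5, 5, Delta chooses Heavy. Subgame-perfect outcome: (Heavy, A4) with payoffs (5, 7).
Under simultaneous play:
Delta's best replies: A0→Light; A1→Light; A2→Light; A3→Heavy; A4→Medium.
Echo's best replies: Light→A1; Medium→A2; Heavy→A4.
Only (Light, A1) has each player best-responding; Nash payoffs (3, 9).
Delta's commitment gain: 5 − 3 = 2.

2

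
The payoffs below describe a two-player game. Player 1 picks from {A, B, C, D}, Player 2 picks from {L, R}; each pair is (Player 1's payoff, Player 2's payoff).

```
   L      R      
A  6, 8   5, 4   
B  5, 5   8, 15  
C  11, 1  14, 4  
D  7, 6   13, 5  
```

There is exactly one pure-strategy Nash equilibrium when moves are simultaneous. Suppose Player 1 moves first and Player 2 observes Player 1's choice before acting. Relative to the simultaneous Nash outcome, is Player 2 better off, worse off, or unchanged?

unchanged

Player 2 best-responds to each possible Player 1 move:
- A: Player 2 compares 8, 4 and picks L; Player 1 would get 6.
- B: Player 2 compares 5, 15 and picks R; Player 1 would get 8.
- C: Player 2 compares 1, 4 and picks R; Player 1 would get 14.
- D: Player 2 compares 6, 5 and picks L; Player 1 would get 7.
Among 6, 8, 14, 7, the best is 14 at C. Subgame-perfect outcome: (C, R) with payoffs (14, 4).
Under simultaneous play:
Player 1's best replies: L→C; R→C.
Player 2's best replies: A→L; B→R; C→R; D→L.
The unique mutual best reply is (C, R), giving (14, 4).
Player 2 earns 4 sequentially versus 4 at the Nash outcome: unchanged.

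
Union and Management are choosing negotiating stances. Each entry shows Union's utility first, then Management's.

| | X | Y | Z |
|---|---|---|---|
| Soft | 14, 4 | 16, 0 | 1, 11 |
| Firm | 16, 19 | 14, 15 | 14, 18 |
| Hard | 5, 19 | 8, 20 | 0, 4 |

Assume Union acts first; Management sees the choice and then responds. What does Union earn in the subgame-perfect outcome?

Solve by backward induction (Union leads).
- Soft: BR = Z, leader payoff 1.
- Firm: BR = X, leader payoff 16.
- Hard: BR = Y, leader payoff 8.
Among 1, 16, 8, the best is 16 at Firm. Subgame-perfect outcome: (Firm, X) with payoffs (16, 19).

16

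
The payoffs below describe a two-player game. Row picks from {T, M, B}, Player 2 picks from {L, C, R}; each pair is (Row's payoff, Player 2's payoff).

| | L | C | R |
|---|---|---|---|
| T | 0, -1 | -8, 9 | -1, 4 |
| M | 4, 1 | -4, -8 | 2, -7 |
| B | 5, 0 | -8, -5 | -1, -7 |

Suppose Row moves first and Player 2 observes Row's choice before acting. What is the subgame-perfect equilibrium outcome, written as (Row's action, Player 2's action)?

Backward induction with Row moving first.
- T → Player 2 plays C (best of -1, 9, 4); Row gets -8.
- M → Player 2 plays L (best of 1, -8, -7); Row gets 4.
- B → Player 2 plays L (best of 0, -5, -7); Row gets 5.
Among -8, 4, 5, the best is 5 at B. Subgame-perfect outcome: (B, L) with payoffs (5, 0).

(B, L)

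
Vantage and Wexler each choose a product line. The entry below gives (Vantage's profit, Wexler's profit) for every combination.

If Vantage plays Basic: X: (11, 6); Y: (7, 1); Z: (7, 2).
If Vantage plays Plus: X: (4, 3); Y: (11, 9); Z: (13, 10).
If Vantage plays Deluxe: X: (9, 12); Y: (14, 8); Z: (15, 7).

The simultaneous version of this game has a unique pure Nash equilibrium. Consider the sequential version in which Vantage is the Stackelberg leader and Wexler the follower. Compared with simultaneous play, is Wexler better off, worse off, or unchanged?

Solve by backward induction (Vantage leads).
- Basic: BR = X, leader payoff 11.
- Plus: BR = Z, leader payoff 13.
- Deluxe: BR = X, leader payoff 9.
Maximizing over 11, 13, 9, Vantage chooses Plus. Subgame-perfect outcome: (Plus, Z) with payoffs (13, 10).
Under simultaneous play:
Vantage's best replies: X→Basic; Y→Deluxe; Z→Deluxe.
Wexler's best replies: Basic→X; Plus→Z; Deluxe→X.
Only (Basic, X) has each player best-responding; Nash payoffs (11, 6).
Wexler earns 10 sequentially versus 6 at the Nash outcome: better off.

better off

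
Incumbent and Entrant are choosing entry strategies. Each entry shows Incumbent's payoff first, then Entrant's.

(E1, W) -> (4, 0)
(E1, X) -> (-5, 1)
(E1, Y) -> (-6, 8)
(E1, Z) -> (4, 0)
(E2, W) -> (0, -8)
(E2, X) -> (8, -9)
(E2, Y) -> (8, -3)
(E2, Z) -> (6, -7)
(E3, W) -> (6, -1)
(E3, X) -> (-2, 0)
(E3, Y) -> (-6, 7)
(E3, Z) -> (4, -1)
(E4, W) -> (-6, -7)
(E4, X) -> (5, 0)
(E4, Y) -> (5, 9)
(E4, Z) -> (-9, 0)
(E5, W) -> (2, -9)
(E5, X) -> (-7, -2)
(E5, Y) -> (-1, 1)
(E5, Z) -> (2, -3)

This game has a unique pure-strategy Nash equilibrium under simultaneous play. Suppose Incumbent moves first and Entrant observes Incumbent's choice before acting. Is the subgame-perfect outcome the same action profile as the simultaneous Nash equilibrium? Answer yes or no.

yes

Backward induction with Incumbent moving first.
- E1 → Entrant plays Y (best of 0, 1, 8, 0); Incumbent gets -6.
- E2 → Entrant plays Y (best of -8, -9, -3, -7); Incumbent gets 8.
- E3 → Entrant plays Y (best of -1, 0, 7, -1); Incumbent gets -6.
- E4 → Entrant plays Y (best of -7, 0, 9, 0); Incumbent gets 5.
- E5 → Entrant plays Y (best of -9, -2, 1, -3); Incumbent gets -1.
Incumbent's induced payoffs are -6, 8, -6, 5, -1, so Incumbent commits to E2. Subgame-perfect outcome: (E2, Y) with payoffs (8, -3).
For the simultaneous game, intersect best replies.
Incumbent's best replies: W→E3; X→E2; Y→E2; Z→E2.
Entrant's best replies: E1→Y; E2→Y; E3→Y; E4→Y; E5→Y.
Only (E2, Y) has each player best-responding; Nash payoffs (8, -3).
Sequential outcome (E2, Y) coincides with the Nash profile (E2, Y).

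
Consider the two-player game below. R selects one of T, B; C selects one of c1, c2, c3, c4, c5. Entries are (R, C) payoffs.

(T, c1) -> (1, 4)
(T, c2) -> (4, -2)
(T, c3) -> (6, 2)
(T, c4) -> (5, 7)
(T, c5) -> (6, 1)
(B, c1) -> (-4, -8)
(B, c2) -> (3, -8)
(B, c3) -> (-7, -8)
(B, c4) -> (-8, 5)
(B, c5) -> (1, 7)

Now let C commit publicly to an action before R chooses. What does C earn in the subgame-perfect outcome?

Solve by backward induction (C leads).
- c1: BR = T, leader payoff 4.
- c2: BR = T, leader payoff -2.
- c3: BR = T, leader payoff 2.
- c4: BR = T, leader payoff 7.
- c5: BR = T, leader payoff 1.
Maximizing over 4, -2, 2, 7, 1, C chooses c4. Subgame-perfect outcome: (T, c4) with payoffs (5, 7).

7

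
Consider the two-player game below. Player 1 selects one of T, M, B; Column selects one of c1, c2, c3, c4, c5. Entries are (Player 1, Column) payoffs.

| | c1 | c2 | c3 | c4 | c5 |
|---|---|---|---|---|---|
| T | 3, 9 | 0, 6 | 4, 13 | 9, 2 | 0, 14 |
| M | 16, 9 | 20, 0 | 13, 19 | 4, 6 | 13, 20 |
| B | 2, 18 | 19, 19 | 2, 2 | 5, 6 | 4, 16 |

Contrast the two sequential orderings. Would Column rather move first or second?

If Player 1 leads: Column's best replies are T→c5, M→c5, B→c2; Player 1's induced payoffs 0, 13, 19; outcome (B, c2), payoffs (19, 19).
If Column leads: Player 1's best replies are c1→M, c2→M, c3→M, c4→T, c5→M; Column's induced payoffs 9, 0, 19, 2, 20; outcome (M, c5), payoffs (13, 20).
Column gets 20 moving first and 19 moving second, so Column prefers to move first.

first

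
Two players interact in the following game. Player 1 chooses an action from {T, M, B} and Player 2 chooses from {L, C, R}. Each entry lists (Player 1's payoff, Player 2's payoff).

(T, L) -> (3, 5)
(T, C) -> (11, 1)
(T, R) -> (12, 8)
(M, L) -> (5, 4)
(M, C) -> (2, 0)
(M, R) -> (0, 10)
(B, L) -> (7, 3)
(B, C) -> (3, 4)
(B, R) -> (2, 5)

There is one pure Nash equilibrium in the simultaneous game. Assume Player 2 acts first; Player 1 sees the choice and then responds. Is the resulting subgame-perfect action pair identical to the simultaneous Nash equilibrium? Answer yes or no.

Solve by backward induction (Player 2 leads).
- L → Player 1 plays B (best of 3, 5, 7); Player 2 gets 3.
- C → Player 1 plays T (best of 11, 2, 3); Player 2 gets 1.
- R → Player 1 plays T (best of 12, 0, 2); Player 2 gets 8.
Among 3, 1, 8, the best is 8 at R. Subgame-perfect outcome: (T, R) with payoffs (12, 8).
Now find the simultaneous Nash equilibrium.
Player 1's best replies: L→B; C→T; R→T.
Player 2's best replies: T→R; M→R; B→R.
The unique mutual best reply is (T, R), giving (12, 8).
Sequential outcome (T, R) coincides with the Nash profile (T, R).

yes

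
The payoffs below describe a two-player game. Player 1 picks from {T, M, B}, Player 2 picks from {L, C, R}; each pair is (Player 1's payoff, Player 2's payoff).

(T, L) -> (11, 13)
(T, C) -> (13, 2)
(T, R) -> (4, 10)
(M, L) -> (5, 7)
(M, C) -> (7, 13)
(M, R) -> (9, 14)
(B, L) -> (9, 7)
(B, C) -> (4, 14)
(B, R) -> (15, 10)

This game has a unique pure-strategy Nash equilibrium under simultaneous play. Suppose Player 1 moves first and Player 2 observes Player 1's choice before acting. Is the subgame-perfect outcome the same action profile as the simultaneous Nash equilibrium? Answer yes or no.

yes

Backward induction with Player 1 moving first.
- T: BR = L, leader payoff 11.
- M: BR = R, leader payoff 9.
- B: BR = C, leader payoff 4.
Player 1's induced payoffs are 11, 9, 4, so Player 1 commits to T. Subgame-perfect outcome: (T, L) with payoffs (11, 13).
Under simultaneous play:
Player 1's best replies: L→T; C→T; R→B.
Player 2's best replies: T→L; M→R; B→C.
Only (T, L) has each player best-responding; Nash payoffs (11, 13).
Sequential outcome (T, L) coincides with the Nash profile (T, L).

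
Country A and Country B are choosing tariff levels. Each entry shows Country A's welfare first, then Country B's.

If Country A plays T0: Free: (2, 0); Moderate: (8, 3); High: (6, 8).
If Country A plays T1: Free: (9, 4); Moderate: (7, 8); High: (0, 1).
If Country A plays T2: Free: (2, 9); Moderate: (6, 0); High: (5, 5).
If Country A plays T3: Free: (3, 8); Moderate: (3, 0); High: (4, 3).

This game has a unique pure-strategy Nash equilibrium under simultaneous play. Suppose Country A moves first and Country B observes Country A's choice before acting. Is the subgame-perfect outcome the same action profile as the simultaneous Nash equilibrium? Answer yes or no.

no

Solve by backward induction (Country A leads).
- T0: Country B compares 0, 3, 8 and picks High; Country A would get 6.
- T1: Country B compares 4, 8, 1 and picks Moderate; Country A would get 7.
- T2: Country B compares 9, 0, 5 and picks Free; Country A would get 2.
- T3: Country B compares 8, 0, 3 and picks Free; Country A would get 3.
Maximizing over 6, 7, 2, 3, Country A chooses T1. Subgame-perfect outcome: (T1, Moderate) with payoffs (7, 8).
Now find the simultaneous Nash equilibrium.
Country A's best replies: Free→T1; Moderate→T0; High→T0.
Country B's best replies: T0→High; T1→Moderate; T2→Free; T3→Free.
The unique mutual best reply is (T0, High), giving (6, 8).
Sequential outcome (T1, Moderate) differs from the Nash profile (T0, High).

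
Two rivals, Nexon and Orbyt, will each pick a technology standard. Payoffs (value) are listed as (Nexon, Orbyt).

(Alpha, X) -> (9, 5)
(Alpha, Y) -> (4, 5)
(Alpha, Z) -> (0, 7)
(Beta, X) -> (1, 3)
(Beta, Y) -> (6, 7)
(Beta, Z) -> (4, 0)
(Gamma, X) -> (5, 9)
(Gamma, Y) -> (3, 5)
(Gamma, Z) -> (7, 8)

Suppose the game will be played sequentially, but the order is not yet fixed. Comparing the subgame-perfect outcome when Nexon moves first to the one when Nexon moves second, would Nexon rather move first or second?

If Nexon leads: Orbyt's best replies are Alpha→Z, Beta→Y, Gamma→X; Nexon's induced payoffs 0, 6, 5; outcome (Beta, Y), payoffs (6, 7).
If Orbyt leads: Nexon's best replies are X→Alpha, Y→Beta, Z→Gamma; Orbyt's induced payoffs 5, 7, 8; outcome (Gamma, Z), payoffs (7, 8).
Nexon gets 6 moving first and 7 moving second, so Nexon prefers to move second.

second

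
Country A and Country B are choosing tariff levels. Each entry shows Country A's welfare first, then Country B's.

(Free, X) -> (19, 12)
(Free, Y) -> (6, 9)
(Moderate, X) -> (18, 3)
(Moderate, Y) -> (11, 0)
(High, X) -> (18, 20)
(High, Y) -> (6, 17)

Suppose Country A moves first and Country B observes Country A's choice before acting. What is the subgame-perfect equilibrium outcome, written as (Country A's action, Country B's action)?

Solve by backward induction (Country A leads).
- Free → Country B plays X (best of 12, 9); Country A gets 19.
- Moderate → Country B plays X (best of 3, 0); Country A gets 18.
- High → Country B plays X (best of 20, 17); Country A gets 18.
Among 19, 18, 18, the best is 19 at Free. Subgame-perfect outcome: (Free, X) with payoffs (19, 12).

(Free, X)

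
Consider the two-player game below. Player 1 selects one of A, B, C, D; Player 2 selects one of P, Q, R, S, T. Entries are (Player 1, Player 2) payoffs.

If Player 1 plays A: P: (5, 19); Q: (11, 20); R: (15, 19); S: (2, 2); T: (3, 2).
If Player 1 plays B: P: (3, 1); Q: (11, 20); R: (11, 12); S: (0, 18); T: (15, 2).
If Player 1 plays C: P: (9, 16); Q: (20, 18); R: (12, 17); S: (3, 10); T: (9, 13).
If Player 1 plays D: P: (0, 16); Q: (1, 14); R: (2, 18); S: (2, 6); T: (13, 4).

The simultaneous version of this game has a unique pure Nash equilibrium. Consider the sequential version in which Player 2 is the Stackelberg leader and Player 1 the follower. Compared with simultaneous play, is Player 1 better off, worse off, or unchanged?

Player 1 best-responds to each possible Player 2 move:
- P → Player 1 plays C (best of 5, 3, 9, 0); Player 2 gets 16.
- Q → Player 1 plays C (best of 11, 11, 20, 1); Player 2 gets 18.
- R → Player 1 plays A (best of 15, 11, 12, 2); Player 2 gets 19.
- S → Player 1 plays C (best of 2, 0, 3, 2); Player 2 gets 10.
- T → Player 1 plays B (best of 3, 15, 9, 13); Player 2 gets 2.
Maximizing over 16, 18, 19, 10, 2, Player 2 chooses R. Subgame-perfect outcome: (A, R) with payoffs (15, 19).
Under simultaneous play:
Player 1's best replies: P→C; Q→C; R→A; S→C; T→B.
Player 2's best replies: A→Q; B→Q; C→Q; D→R.
The unique mutual best reply is (C, Q), giving (20, 18).
Player 1 earns 15 sequentially versus 20 at the Nash outcome: worse off.

worse off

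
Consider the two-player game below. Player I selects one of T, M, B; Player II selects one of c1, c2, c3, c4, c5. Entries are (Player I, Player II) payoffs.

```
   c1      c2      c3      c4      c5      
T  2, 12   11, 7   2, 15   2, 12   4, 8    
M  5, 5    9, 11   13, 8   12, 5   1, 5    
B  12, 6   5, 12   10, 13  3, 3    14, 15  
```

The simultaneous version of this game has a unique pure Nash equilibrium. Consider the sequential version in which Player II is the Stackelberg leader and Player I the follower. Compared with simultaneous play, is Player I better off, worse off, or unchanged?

Work backward from Player I's decision.
- c1: BR = B, leader payoff 6.
- c2: BR = T, leader payoff 7.
- c3: BR = M, leader payoff 8.
- c4: BR = M, leader payoff 5.
- c5: BR = B, leader payoff 15.
Player II's induced payoffs are 6, 7, 8, 5, 15, so Player II commits to c5. Subgame-perfect outcome: (B, c5) with payoffs (14, 15).
Now find the simultaneous Nash equilibrium.
Player I's best replies: c1→B; c2→T; c3→M; c4→M; c5→B.
Player II's best replies: T→c3; M→c2; B→c5.
The unique mutual best reply is (B, c5), giving (14, 15).
Player I earns 14 sequentially versus 14 at the Nash outcome: unchanged.

unchanged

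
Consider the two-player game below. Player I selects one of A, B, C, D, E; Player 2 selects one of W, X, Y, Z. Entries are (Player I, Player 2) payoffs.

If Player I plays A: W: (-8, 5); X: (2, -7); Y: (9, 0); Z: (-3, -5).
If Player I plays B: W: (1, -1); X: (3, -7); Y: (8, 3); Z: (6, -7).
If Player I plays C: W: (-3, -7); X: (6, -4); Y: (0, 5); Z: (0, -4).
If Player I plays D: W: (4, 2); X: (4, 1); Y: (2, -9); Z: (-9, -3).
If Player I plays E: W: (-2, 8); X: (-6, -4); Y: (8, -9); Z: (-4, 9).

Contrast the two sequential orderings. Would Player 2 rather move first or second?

If Player I leads: Player 2's best replies are A→W, B→Y, C→Y, D→W, E→Z; Player I's induced payoffs -8, 8, 0, 4, -4; outcome (B, Y), payoffs (8, 3).
If Player 2 leads: Player I's best replies are W→D, X→C, Y→A, Z→B; Player 2's induced payoffs 2, -4, 0, -7; outcome (D, W), payoffs (4, 2).
Player 2 gets 2 moving first and 3 moving second, so Player 2 prefers to move second.

second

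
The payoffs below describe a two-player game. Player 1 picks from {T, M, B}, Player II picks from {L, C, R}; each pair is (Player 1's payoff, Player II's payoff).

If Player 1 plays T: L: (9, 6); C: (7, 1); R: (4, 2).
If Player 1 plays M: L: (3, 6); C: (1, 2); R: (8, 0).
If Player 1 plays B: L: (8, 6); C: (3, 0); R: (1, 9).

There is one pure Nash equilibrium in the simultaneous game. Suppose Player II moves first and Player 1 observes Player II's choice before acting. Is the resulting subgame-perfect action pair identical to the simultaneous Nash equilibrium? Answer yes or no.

yes

Work backward from Player 1's decision.
- L: BR = T, leader payoff 6.
- C: BR = T, leader payoff 1.
- R: BR = M, leader payoff 0.
Among 6, 1, 0, the best is 6 at L. Subgame-perfect outcome: (T, L) with payoffs (9, 6).
For the simultaneous game, intersect best replies.
Player 1's best replies: L→T; C→T; R→M.
Player II's best replies: T→L; M→L; B→R.
The unique mutual best reply is (T, L), giving (9, 6).
Sequential outcome (T, L) coincides with the Nash profile (T, L).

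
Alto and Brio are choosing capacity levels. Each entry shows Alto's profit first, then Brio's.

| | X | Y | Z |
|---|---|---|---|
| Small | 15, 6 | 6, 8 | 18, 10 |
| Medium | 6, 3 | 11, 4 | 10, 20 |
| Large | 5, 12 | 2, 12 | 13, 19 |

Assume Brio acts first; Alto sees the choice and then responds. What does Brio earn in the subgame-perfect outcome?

Solve by backward induction (Brio leads).
- X: Alto compares 15, 6, 5 and picks Small; Brio would get 6.
- Y: Alto compares 6, 11, 2 and picks Medium; Brio would get 4.
- Z: Alto compares 18, 10, 13 and picks Small; Brio would get 10.
Among 6, 4, 10, the best is 10 at Z. Subgame-perfect outcome: (Small, Z) with payoffs (18, 10).

10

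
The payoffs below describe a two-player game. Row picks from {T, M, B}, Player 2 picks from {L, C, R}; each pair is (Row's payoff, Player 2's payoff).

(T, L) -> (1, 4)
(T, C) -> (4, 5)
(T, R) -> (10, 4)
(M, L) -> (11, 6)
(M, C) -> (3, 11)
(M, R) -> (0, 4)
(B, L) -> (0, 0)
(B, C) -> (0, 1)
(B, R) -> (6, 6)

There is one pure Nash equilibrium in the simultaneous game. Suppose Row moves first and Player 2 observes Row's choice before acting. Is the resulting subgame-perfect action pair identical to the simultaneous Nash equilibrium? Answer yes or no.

no

Backward induction with Row moving first.
- T → Player 2 plays C (best of 4, 5, 4); Row gets 4.
- M → Player 2 plays C (best of 6, 11, 4); Row gets 3.
- B → Player 2 plays R (best of 0, 1, 6); Row gets 6.
Row's induced payoffs are 4, 3, 6, so Row commits to B. Subgame-perfect outcome: (B, R) with payoffs (6, 6).
For the simultaneous game, intersect best replies.
Row's best replies: L→M; C→T; R→T.
Player 2's best replies: T→C; M→C; B→R.
Only (T, C) has each player best-responding; Nash payoffs (4, 5).
Sequential outcome (B, R) differs from the Nash profile (T, C).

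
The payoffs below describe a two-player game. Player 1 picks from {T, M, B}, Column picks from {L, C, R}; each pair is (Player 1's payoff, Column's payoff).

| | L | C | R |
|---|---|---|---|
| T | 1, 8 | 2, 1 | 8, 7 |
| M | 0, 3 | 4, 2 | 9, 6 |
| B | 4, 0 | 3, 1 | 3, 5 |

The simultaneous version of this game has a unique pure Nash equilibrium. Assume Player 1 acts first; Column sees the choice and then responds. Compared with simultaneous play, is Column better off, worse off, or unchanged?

Work backward from Column's decision.
- T: Column compares 8, 1, 7 and picks L; Player 1 would get 1.
- M: Column compares 3, 2, 6 and picks R; Player 1 would get 9.
- B: Column compares 0, 1, 5 and picks R; Player 1 would get 3.
Player 1's induced payoffs are 1, 9, 3, so Player 1 commits to M. Subgame-perfect outcome: (M, R) with payoffs (9, 6).
Now find the simultaneous Nash equilibrium.
Player 1's best replies: L→B; C→M; R→M.
Column's best replies: T→L; M→R; B→R.
Only (M, R) has each player best-responding; Nash payoffs (9, 6).
Column earns 6 sequentially versus 6 at the Nash outcome: unchanged.

unchanged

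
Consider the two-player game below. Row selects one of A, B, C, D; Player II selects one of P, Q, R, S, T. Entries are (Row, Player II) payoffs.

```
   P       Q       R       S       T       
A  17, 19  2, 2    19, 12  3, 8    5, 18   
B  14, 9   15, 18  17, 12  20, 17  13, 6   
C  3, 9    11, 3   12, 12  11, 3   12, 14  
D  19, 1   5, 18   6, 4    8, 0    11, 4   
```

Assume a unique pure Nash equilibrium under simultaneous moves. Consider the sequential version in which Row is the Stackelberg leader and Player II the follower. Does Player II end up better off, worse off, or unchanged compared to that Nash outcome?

Work backward from Player II's decision.
- A: BR = P, leader payoff 17.
- B: BR = Q, leader payoff 15.
- C: BR = T, leader payoff 12.
- D: BR = Q, leader payoff 5.
Among 17, 15, 12, 5, the best is 17 at A. Subgame-perfect outcome: (A, P) with payoffs (17, 19).
For the simultaneous game, intersect best replies.
Row's best replies: P→D; Q→B; R→A; S→B; T→B.
Player II's best replies: A→P; B→Q; C→T; D→Q.
Only (B, Q) has each player best-responding; Nash payoffs (15, 18).
Player II earns 19 sequentially versus 18 at the Nash outcome: better off.

better off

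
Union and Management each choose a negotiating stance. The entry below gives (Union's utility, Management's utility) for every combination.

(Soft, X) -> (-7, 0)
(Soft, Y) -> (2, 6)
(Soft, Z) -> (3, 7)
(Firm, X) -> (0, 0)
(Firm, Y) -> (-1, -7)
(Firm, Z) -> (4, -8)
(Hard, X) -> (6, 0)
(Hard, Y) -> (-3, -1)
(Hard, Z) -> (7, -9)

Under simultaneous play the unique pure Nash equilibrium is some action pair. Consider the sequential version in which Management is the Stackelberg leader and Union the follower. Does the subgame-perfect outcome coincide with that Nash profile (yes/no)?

no

Backward induction with Management moving first.
- X → Union plays Hard (best of -7, 0, 6); Management gets 0.
- Y → Union plays Soft (best of 2, -1, -3); Management gets 6.
- Z → Union plays Hard (best of 3, 4, 7); Management gets -9.
Among 0, 6, -9, the best is 6 at Y. Subgame-perfect outcome: (Soft, Y) with payoffs (2, 6).
Now find the simultaneous Nash equilibrium.
Union's best replies: X→Hard; Y→Soft; Z→Hard.
Management's best replies: Soft→Z; Firm→X; Hard→X.
Only (Hard, X) has each player best-responding; Nash payoffs (6, 0).
Sequential outcome (Soft, Y) differs from the Nash profile (Hard, X).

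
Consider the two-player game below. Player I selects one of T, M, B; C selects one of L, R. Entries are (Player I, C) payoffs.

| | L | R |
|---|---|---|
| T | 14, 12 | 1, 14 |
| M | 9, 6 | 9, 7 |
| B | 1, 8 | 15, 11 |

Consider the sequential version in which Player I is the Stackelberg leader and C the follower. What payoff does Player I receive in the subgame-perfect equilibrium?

15

Work backward from C's decision.
- T: C compares 12, 14 and picks R; Player I would get 1.
- M: C compares 6, 7 and picks R; Player I would get 9.
- B: C compares 8, 11 and picks R; Player I would get 15.
Player I's induced payoffs are 1, 9, 15, so Player I commits to B. Subgame-perfect outcome: (B, R) with payoffs (15, 11).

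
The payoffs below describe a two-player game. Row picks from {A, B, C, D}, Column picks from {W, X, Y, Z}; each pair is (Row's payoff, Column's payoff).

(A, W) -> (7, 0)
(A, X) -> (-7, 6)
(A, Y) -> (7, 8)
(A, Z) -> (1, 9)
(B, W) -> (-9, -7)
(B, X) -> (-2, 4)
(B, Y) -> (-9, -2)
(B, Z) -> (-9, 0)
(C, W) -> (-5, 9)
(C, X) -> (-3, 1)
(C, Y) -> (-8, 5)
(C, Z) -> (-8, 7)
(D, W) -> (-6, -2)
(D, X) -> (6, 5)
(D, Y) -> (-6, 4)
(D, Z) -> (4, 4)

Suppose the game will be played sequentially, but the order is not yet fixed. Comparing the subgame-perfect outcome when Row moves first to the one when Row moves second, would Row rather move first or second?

If Row leads: Column's best replies are A→Z, B→X, C→W, D→X; Row's induced payoffs 1, -2, -5, 6; outcome (D, X), payoffs (6, 5).
If Column leads: Row's best replies are W→A, X→D, Y→A, Z→D; Column's induced payoffs 0, 5, 8, 4; outcome (A, Y), payoffs (7, 8).
Row gets 6 moving first and 7 moving second, so Row prefers to move second.

second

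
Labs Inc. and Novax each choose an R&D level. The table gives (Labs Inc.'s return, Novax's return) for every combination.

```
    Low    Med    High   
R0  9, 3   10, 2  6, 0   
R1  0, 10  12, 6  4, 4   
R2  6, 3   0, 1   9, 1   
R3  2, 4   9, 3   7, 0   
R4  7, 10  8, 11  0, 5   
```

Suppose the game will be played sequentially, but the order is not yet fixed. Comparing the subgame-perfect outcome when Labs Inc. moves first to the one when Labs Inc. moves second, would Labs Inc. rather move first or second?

second

If Labs Inc. leads: Novax's best replies are R0→Low, R1→Low, R2→Low, R3→Low, R4→Med; Labs Inc.'s induced payoffs 9, 0, 6, 2, 8; outcome (R0, Low), payoffs (9, 3).
If Novax leads: Labs Inc.'s best replies are Low→R0, Med→R1, High→R2; Novax's induced payoffs 3, 6, 1; outcome (R1, Med), payoffs (12, 6).
Labs Inc. gets 9 moving first and 12 moving second, so Labs Inc. prefers to move second.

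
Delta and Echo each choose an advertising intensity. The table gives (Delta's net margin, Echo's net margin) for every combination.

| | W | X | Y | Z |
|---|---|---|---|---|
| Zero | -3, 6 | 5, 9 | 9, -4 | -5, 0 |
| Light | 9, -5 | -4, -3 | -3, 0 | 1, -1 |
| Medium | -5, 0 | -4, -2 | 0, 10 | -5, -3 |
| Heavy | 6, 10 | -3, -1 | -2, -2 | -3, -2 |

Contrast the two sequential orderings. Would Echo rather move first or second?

If Delta leads: Echo's best replies are Zero→X, Light→Y, Medium→Y, Heavy→W; Delta's induced payoffs 5, -3, 0, 6; outcome (Heavy, W), payoffs (6, 10).
If Echo leads: Delta's best replies are W→Light, X→Zero, Y→Zero, Z→Light; Echo's induced payoffs -5, 9, -4, -1; outcome (Zero, X), payoffs (5, 9).
Echo gets 9 moving first and 10 moving second, so Echo prefers to move second.

second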